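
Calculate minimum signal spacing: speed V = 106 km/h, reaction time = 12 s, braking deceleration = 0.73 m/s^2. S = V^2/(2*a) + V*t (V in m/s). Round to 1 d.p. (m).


V = 106 / 3.6 = 29.4444 m/s
Braking distance = 29.4444^2 / (2*0.73) = 593.8187 m
Sighting distance = 29.4444 * 12 = 353.3333 m
S = 593.8187 + 353.3333 = 947.2 m

947.2


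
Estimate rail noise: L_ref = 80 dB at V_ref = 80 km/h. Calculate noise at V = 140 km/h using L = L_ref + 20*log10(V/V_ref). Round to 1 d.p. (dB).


V/V_ref = 140 / 80 = 1.75
log10(1.75) = 0.243038
20 * 0.243038 = 4.8608
L = 80 + 4.8608 = 84.9 dB

84.9


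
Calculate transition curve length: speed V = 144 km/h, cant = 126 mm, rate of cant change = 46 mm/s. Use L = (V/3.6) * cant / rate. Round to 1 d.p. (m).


Convert speed: V = 144 / 3.6 = 40.0 m/s
L = 40.0 * 126 / 46
L = 5040.0 / 46
L = 109.6 m

109.6


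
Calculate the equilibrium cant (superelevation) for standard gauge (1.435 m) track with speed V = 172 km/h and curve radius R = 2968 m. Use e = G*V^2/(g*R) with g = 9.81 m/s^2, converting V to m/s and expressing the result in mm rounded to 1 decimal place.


Convert speed: V = 172 / 3.6 = 47.7778 m/s
Apply formula: e = 1.435 * 47.7778^2 / (9.81 * 2968)
e = 1.435 * 2282.716 / 29116.08
e = 0.112505 m = 112.5 mm

112.5


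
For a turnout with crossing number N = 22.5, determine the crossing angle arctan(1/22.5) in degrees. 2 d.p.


1/N = 1/22.5 = 0.044444
angle = arctan(0.044444) = 0.044415 rad
angle = 0.044415 * 180/pi = 2.54 degrees

2.54


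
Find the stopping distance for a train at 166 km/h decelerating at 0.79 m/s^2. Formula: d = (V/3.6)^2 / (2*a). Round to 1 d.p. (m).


Convert speed: V = 166 / 3.6 = 46.1111 m/s
V^2 = 2126.2346
d = 2126.2346 / (2 * 0.79)
d = 2126.2346 / 1.58
d = 1345.7 m

1345.7


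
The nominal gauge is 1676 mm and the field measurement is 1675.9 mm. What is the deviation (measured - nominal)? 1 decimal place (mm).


Deviation = measured - nominal
Deviation = 1675.9 - 1676
Deviation = -0.1 mm

-0.1


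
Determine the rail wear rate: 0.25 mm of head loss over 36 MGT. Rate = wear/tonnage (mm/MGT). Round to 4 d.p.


Wear rate = total wear / cumulative tonnage
Rate = 0.25 / 36
Rate = 0.0069 mm/MGT

0.0069


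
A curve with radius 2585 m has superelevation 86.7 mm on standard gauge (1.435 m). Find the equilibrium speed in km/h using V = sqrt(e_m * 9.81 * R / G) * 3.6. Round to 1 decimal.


Convert cant: e = 86.7 mm = 0.0867 m
V_ms = sqrt(0.0867 * 9.81 * 2585 / 1.435)
V_ms = sqrt(1532.134003) = 39.1425 m/s
V = 39.1425 * 3.6 = 140.9 km/h

140.9


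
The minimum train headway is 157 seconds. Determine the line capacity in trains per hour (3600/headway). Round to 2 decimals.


Capacity = 3600 / headway
Capacity = 3600 / 157
Capacity = 22.93 trains/hour

22.93


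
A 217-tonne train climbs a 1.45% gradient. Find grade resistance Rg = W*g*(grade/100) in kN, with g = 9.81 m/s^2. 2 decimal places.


Rg = W * 9.81 * grade / 100
Rg = 217 * 9.81 * 1.45 / 100
Rg = 2128.77 * 0.0145
Rg = 30.87 kN

30.87


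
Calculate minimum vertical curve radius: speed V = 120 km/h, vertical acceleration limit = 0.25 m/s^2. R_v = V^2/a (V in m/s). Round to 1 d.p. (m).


Convert speed: V = 120 / 3.6 = 33.3333 m/s
V^2 = 1111.1111 m^2/s^2
R_v = 1111.1111 / 0.25
R_v = 4444.4 m

4444.4


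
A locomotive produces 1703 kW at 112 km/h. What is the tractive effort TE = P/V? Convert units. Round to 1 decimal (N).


Convert: P = 1703 kW = 1703000 W
V = 112 / 3.6 = 31.1111 m/s
TE = 1703000 / 31.1111
TE = 54739.3 N

54739.3


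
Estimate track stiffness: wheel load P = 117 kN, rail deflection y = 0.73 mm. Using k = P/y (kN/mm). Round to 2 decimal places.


Track stiffness k = P / y
k = 117 / 0.73
k = 160.27 kN/mm

160.27


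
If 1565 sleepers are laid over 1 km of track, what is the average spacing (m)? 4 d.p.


Spacing = 1000 m / number of sleepers
Spacing = 1000 / 1565
Spacing = 0.6390 m

0.6390


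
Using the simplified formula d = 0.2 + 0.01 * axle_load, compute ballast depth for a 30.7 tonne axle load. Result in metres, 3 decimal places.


d = 0.2 + 0.01 * 30.7
d = 0.2 + 0.307
d = 0.507 m

0.507


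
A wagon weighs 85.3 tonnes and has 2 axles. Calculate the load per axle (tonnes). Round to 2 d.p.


Load per axle = total weight / number of axles
Load = 85.3 / 2
Load = 42.65 tonnes

42.65


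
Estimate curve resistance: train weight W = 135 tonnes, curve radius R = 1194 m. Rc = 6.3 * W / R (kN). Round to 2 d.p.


Rc = 6.3 * W / R
Rc = 6.3 * 135 / 1194
Rc = 850.5 / 1194
Rc = 0.71 kN

0.71


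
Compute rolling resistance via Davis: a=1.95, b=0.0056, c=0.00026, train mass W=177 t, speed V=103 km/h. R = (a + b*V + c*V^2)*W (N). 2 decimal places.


b*V = 0.0056 * 103 = 0.5768
c*V^2 = 0.00026 * 10609 = 2.75834
R_per_t = 1.95 + 0.5768 + 2.75834 = 5.28514 N/t
R_total = 5.28514 * 177 = 935.47 N

935.47


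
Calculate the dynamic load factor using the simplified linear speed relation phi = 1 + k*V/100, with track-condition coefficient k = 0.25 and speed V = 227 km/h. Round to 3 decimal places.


phi = 1 + k * V / 100
phi = 1 + 0.25 * 227 / 100
phi = 1 + 0.5675
phi = 1.568

1.568


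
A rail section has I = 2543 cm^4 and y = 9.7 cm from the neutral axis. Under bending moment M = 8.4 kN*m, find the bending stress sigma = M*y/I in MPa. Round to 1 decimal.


Convert units:
M = 8.4 kN*m = 8400000 N*mm
y = 9.7 cm = 97 mm
I = 2543 cm^4 = 25430000 mm^4
sigma = 8400000 * 97 / 25430000
sigma = 32.0 MPa

32.0


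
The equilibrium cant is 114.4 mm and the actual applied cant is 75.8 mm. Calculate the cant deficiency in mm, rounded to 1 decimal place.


Cant deficiency = equilibrium cant - actual cant
CD = 114.4 - 75.8
CD = 38.6 mm

38.6


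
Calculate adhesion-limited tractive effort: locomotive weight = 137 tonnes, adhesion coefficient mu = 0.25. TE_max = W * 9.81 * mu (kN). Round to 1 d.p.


TE_max = W * g * mu
TE_max = 137 * 9.81 * 0.25
TE_max = 1343.97 * 0.25
TE_max = 336.0 kN

336.0


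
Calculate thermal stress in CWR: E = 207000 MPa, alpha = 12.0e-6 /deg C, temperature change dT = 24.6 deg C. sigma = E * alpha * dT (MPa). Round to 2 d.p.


sigma = E * alpha * dT
sigma = 207000 * 12.0e-6 * 24.6
sigma = 2.484 * 24.6
sigma = 61.11 MPa

61.11


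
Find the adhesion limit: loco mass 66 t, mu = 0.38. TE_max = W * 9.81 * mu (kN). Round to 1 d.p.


TE_max = W * g * mu
TE_max = 66 * 9.81 * 0.38
TE_max = 647.46 * 0.38
TE_max = 246.0 kN

246.0


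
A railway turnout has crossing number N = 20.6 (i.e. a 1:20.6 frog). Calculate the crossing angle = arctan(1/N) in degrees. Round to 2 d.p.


1/N = 1/20.6 = 0.048544
angle = arctan(0.048544) = 0.048506 rad
angle = 0.048506 * 180/pi = 2.78 degrees

2.78


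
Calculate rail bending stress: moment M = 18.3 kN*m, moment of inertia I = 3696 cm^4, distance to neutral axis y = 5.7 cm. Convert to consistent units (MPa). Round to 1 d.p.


Convert units:
M = 18.3 kN*m = 18300000 N*mm
y = 5.7 cm = 57 mm
I = 3696 cm^4 = 36960000 mm^4
sigma = 18300000 * 57 / 36960000
sigma = 28.2 MPa

28.2


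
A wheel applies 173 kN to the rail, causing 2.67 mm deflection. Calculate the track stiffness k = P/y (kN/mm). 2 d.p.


Track stiffness k = P / y
k = 173 / 2.67
k = 64.79 kN/mm

64.79


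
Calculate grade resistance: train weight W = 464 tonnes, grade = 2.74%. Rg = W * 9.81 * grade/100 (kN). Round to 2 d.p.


Rg = W * 9.81 * grade / 100
Rg = 464 * 9.81 * 2.74 / 100
Rg = 4551.84 * 0.0274
Rg = 124.72 kN

124.72


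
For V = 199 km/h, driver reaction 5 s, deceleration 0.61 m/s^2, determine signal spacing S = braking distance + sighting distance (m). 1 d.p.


V = 199 / 3.6 = 55.2778 m/s
Braking distance = 55.2778^2 / (2*0.61) = 2504.617 m
Sighting distance = 55.2778 * 5 = 276.3889 m
S = 2504.617 + 276.3889 = 2781.0 m

2781.0


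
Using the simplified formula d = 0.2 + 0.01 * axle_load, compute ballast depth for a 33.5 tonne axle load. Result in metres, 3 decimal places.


d = 0.2 + 0.01 * 33.5
d = 0.2 + 0.335
d = 0.535 m

0.535


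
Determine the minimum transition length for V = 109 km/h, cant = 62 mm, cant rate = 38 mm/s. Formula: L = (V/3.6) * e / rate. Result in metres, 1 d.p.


Convert speed: V = 109 / 3.6 = 30.2778 m/s
L = 30.2778 * 62 / 38
L = 1877.2222 / 38
L = 49.4 m

49.4


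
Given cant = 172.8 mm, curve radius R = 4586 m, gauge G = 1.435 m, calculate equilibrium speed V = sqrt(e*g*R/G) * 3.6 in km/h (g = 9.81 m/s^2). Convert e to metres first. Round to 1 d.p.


Convert cant: e = 172.8 mm = 0.1728 m
V_ms = sqrt(0.1728 * 9.81 * 4586 / 1.435)
V_ms = sqrt(5417.44979) = 73.6033 m/s
V = 73.6033 * 3.6 = 265.0 km/h

265.0


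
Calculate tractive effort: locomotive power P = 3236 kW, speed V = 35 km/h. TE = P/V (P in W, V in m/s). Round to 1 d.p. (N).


Convert: P = 3236 kW = 3236000 W
V = 35 / 3.6 = 9.7222 m/s
TE = 3236000 / 9.7222
TE = 332845.7 N

332845.7


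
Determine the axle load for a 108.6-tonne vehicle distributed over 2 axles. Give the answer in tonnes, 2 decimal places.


Load per axle = total weight / number of axles
Load = 108.6 / 2
Load = 54.30 tonnes

54.30


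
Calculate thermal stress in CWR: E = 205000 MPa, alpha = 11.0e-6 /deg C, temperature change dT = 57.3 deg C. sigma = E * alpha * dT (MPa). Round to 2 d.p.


sigma = E * alpha * dT
sigma = 205000 * 11.0e-6 * 57.3
sigma = 2.255 * 57.3
sigma = 129.21 MPa

129.21


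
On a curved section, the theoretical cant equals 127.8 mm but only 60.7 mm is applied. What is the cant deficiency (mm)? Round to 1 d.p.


Cant deficiency = equilibrium cant - actual cant
CD = 127.8 - 60.7
CD = 67.1 mm

67.1


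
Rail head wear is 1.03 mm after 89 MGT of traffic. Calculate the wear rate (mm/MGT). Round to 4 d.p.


Wear rate = total wear / cumulative tonnage
Rate = 1.03 / 89
Rate = 0.0116 mm/MGT

0.0116


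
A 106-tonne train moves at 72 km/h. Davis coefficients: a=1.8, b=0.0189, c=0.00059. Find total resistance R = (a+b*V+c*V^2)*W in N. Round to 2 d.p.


b*V = 0.0189 * 72 = 1.3608
c*V^2 = 0.00059 * 5184 = 3.05856
R_per_t = 1.8 + 1.3608 + 3.05856 = 6.21936 N/t
R_total = 6.21936 * 106 = 659.25 N

659.25


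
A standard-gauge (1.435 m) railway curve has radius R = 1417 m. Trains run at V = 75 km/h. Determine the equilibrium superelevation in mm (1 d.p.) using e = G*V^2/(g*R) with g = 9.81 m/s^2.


Convert speed: V = 75 / 3.6 = 20.8333 m/s
Apply formula: e = 1.435 * 20.8333^2 / (9.81 * 1417)
e = 1.435 * 434.0278 / 13900.77
e = 0.044805 m = 44.8 mm

44.8


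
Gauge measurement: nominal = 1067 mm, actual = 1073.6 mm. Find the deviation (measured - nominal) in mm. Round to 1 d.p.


Deviation = measured - nominal
Deviation = 1073.6 - 1067
Deviation = 6.6 mm

6.6


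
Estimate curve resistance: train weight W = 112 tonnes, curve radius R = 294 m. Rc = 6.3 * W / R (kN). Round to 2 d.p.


Rc = 6.3 * W / R
Rc = 6.3 * 112 / 294
Rc = 705.6 / 294
Rc = 2.40 kN

2.40


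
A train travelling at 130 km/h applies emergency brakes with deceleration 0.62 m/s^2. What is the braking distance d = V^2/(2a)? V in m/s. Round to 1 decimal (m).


Convert speed: V = 130 / 3.6 = 36.1111 m/s
V^2 = 1304.0123
d = 1304.0123 / (2 * 0.62)
d = 1304.0123 / 1.24
d = 1051.6 m

1051.6


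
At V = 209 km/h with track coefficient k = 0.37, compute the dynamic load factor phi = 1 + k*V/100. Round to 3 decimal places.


phi = 1 + k * V / 100
phi = 1 + 0.37 * 209 / 100
phi = 1 + 0.7733
phi = 1.773

1.773


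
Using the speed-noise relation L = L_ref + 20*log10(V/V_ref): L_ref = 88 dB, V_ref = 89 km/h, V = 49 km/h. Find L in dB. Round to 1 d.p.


V/V_ref = 49 / 89 = 0.550562
log10(0.550562) = -0.259194
20 * -0.259194 = -5.1839
L = 88 + -5.1839 = 82.8 dB

82.8


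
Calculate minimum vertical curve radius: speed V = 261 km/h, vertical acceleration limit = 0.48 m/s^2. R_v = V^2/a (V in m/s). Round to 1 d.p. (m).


Convert speed: V = 261 / 3.6 = 72.5 m/s
V^2 = 5256.25 m^2/s^2
R_v = 5256.25 / 0.48
R_v = 10950.5 m

10950.5


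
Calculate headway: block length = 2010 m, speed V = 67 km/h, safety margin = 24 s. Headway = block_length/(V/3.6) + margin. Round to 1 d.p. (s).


V = 67 / 3.6 = 18.6111 m/s
Block traversal time = 2010 / 18.6111 = 108.0 s
Headway = 108.0 + 24
Headway = 132.0 s

132.0


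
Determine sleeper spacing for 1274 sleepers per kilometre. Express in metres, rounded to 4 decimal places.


Spacing = 1000 m / number of sleepers
Spacing = 1000 / 1274
Spacing = 0.7849 m

0.7849


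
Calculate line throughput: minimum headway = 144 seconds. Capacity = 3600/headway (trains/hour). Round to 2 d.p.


Capacity = 3600 / headway
Capacity = 3600 / 144
Capacity = 25.00 trains/hour

25.00


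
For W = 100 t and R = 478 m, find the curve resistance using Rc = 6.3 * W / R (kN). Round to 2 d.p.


Rc = 6.3 * W / R
Rc = 6.3 * 100 / 478
Rc = 630.0 / 478
Rc = 1.32 kN

1.32


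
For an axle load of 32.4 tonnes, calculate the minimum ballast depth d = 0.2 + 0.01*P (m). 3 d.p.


d = 0.2 + 0.01 * 32.4
d = 0.2 + 0.324
d = 0.524 m

0.524


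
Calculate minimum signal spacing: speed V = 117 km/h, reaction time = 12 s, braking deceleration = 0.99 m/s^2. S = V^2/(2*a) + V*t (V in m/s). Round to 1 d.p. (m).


V = 117 / 3.6 = 32.5 m/s
Braking distance = 32.5^2 / (2*0.99) = 533.4596 m
Sighting distance = 32.5 * 12 = 390.0 m
S = 533.4596 + 390.0 = 923.5 m

923.5


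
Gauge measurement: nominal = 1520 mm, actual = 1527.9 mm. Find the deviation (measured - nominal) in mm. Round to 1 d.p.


Deviation = measured - nominal
Deviation = 1527.9 - 1520
Deviation = 7.9 mm

7.9


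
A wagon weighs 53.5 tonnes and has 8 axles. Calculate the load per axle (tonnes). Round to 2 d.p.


Load per axle = total weight / number of axles
Load = 53.5 / 8
Load = 6.69 tonnes

6.69


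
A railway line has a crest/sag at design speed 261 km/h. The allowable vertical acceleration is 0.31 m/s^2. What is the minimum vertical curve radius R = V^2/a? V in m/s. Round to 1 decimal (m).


Convert speed: V = 261 / 3.6 = 72.5 m/s
V^2 = 5256.25 m^2/s^2
R_v = 5256.25 / 0.31
R_v = 16955.6 m

16955.6


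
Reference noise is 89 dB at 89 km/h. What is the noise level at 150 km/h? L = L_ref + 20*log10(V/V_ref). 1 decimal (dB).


V/V_ref = 150 / 89 = 1.685393
log10(1.685393) = 0.226701
20 * 0.226701 = 4.534
L = 89 + 4.534 = 93.5 dB

93.5


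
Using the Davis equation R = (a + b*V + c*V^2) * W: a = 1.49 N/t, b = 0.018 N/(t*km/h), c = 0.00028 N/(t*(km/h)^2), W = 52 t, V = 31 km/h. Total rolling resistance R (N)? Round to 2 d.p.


b*V = 0.018 * 31 = 0.558
c*V^2 = 0.00028 * 961 = 0.26908
R_per_t = 1.49 + 0.558 + 0.26908 = 2.31708 N/t
R_total = 2.31708 * 52 = 120.49 N

120.49


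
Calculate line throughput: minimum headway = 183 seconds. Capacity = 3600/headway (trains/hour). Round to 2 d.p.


Capacity = 3600 / headway
Capacity = 3600 / 183
Capacity = 19.67 trains/hour

19.67


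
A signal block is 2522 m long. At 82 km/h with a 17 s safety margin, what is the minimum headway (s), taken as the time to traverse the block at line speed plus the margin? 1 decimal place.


V = 82 / 3.6 = 22.7778 m/s
Block traversal time = 2522 / 22.7778 = 110.722 s
Headway = 110.722 + 17
Headway = 127.7 s

127.7


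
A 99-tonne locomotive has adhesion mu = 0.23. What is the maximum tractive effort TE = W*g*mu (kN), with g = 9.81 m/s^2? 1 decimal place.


TE_max = W * g * mu
TE_max = 99 * 9.81 * 0.23
TE_max = 971.19 * 0.23
TE_max = 223.4 kN

223.4


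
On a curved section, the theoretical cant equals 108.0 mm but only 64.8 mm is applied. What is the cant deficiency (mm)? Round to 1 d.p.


Cant deficiency = equilibrium cant - actual cant
CD = 108.0 - 64.8
CD = 43.2 mm

43.2


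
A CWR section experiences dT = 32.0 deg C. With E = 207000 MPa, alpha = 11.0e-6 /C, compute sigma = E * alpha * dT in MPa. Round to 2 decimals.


sigma = E * alpha * dT
sigma = 207000 * 11.0e-6 * 32.0
sigma = 2.277 * 32.0
sigma = 72.86 MPa

72.86


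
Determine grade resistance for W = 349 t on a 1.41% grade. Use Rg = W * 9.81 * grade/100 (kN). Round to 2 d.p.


Rg = W * 9.81 * grade / 100
Rg = 349 * 9.81 * 1.41 / 100
Rg = 3423.69 * 0.0141
Rg = 48.27 kN

48.27


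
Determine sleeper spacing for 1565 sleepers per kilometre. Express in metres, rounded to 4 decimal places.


Spacing = 1000 m / number of sleepers
Spacing = 1000 / 1565
Spacing = 0.6390 m

0.6390


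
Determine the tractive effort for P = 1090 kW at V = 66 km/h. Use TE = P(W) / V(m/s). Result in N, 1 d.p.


Convert: P = 1090 kW = 1090000 W
V = 66 / 3.6 = 18.3333 m/s
TE = 1090000 / 18.3333
TE = 59454.5 N

59454.5


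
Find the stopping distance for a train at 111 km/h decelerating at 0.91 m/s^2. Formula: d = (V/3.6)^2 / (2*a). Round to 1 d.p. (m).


Convert speed: V = 111 / 3.6 = 30.8333 m/s
V^2 = 950.6944
d = 950.6944 / (2 * 0.91)
d = 950.6944 / 1.82
d = 522.4 m

522.4


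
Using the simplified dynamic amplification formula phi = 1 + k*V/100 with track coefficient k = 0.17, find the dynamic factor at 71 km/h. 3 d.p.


phi = 1 + k * V / 100
phi = 1 + 0.17 * 71 / 100
phi = 1 + 0.1207
phi = 1.121

1.121


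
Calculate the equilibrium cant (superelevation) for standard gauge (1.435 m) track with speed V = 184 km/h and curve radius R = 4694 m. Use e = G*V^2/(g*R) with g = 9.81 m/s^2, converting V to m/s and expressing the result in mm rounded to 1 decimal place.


Convert speed: V = 184 / 3.6 = 51.1111 m/s
Apply formula: e = 1.435 * 51.1111^2 / (9.81 * 4694)
e = 1.435 * 2612.3457 / 46048.14
e = 0.081409 m = 81.4 mm

81.4


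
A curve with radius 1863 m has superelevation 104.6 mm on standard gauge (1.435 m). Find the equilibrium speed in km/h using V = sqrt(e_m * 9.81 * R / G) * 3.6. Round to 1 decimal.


Convert cant: e = 104.6 mm = 0.1046 m
V_ms = sqrt(0.1046 * 9.81 * 1863 / 1.435)
V_ms = sqrt(1332.176124) = 36.499 m/s
V = 36.499 * 3.6 = 131.4 km/h

131.4


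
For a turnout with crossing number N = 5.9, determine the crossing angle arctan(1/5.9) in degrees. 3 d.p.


1/N = 1/5.9 = 0.169492
angle = arctan(0.169492) = 0.167896 rad
angle = 0.167896 * 180/pi = 9.620 degrees

9.620


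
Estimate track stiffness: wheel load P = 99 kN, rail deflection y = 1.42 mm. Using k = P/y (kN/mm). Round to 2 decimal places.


Track stiffness k = P / y
k = 99 / 1.42
k = 69.72 kN/mm

69.72


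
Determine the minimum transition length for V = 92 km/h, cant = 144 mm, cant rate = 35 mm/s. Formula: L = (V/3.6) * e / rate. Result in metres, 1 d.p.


Convert speed: V = 92 / 3.6 = 25.5556 m/s
L = 25.5556 * 144 / 35
L = 3680.0 / 35
L = 105.1 m

105.1


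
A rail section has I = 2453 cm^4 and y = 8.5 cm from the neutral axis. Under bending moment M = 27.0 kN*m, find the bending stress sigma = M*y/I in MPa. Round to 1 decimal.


Convert units:
M = 27.0 kN*m = 27000000 N*mm
y = 8.5 cm = 85 mm
I = 2453 cm^4 = 24530000 mm^4
sigma = 27000000 * 85 / 24530000
sigma = 93.6 MPa

93.6


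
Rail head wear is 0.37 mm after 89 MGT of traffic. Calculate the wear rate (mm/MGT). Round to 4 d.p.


Wear rate = total wear / cumulative tonnage
Rate = 0.37 / 89
Rate = 0.0042 mm/MGT

0.0042


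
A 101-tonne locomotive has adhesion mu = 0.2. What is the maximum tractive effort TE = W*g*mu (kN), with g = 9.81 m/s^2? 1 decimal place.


TE_max = W * g * mu
TE_max = 101 * 9.81 * 0.2
TE_max = 990.81 * 0.2
TE_max = 198.2 kN

198.2


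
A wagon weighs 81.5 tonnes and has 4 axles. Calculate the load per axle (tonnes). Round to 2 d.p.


Load per axle = total weight / number of axles
Load = 81.5 / 4
Load = 20.38 tonnes

20.38


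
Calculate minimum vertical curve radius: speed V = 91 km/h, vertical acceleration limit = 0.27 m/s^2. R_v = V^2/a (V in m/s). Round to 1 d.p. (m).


Convert speed: V = 91 / 3.6 = 25.2778 m/s
V^2 = 638.966 m^2/s^2
R_v = 638.966 / 0.27
R_v = 2366.5 m

2366.5


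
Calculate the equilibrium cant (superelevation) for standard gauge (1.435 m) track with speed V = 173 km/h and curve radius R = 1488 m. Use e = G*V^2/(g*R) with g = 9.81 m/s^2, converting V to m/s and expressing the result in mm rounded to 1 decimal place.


Convert speed: V = 173 / 3.6 = 48.0556 m/s
Apply formula: e = 1.435 * 48.0556^2 / (9.81 * 1488)
e = 1.435 * 2309.3364 / 14597.28
e = 0.227022 m = 227.0 mm

227.0


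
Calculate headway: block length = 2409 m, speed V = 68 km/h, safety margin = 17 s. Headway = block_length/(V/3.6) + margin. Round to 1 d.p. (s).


V = 68 / 3.6 = 18.8889 m/s
Block traversal time = 2409 / 18.8889 = 127.5353 s
Headway = 127.5353 + 17
Headway = 144.5 s

144.5


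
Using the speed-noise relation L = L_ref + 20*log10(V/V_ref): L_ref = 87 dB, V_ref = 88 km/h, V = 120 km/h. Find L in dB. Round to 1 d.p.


V/V_ref = 120 / 88 = 1.363636
log10(1.363636) = 0.134699
20 * 0.134699 = 2.694
L = 87 + 2.694 = 89.7 dB

89.7


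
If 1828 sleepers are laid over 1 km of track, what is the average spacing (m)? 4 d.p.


Spacing = 1000 m / number of sleepers
Spacing = 1000 / 1828
Spacing = 0.5470 m

0.5470


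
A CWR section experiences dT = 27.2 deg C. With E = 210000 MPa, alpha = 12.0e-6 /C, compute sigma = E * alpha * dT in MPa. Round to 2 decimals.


sigma = E * alpha * dT
sigma = 210000 * 12.0e-6 * 27.2
sigma = 2.52 * 27.2
sigma = 68.54 MPa

68.54


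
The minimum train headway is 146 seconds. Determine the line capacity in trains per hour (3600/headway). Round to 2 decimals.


Capacity = 3600 / headway
Capacity = 3600 / 146
Capacity = 24.66 trains/hour

24.66


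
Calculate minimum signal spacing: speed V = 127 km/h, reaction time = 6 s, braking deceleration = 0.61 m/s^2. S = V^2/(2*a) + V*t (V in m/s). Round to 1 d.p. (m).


V = 127 / 3.6 = 35.2778 m/s
Braking distance = 35.2778^2 / (2*0.61) = 1020.0997 m
Sighting distance = 35.2778 * 6 = 211.6667 m
S = 1020.0997 + 211.6667 = 1231.8 m

1231.8


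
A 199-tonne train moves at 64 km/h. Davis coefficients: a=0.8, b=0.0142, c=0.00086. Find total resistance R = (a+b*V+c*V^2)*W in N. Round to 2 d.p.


b*V = 0.0142 * 64 = 0.9088
c*V^2 = 0.00086 * 4096 = 3.52256
R_per_t = 0.8 + 0.9088 + 3.52256 = 5.23136 N/t
R_total = 5.23136 * 199 = 1041.04 N

1041.04


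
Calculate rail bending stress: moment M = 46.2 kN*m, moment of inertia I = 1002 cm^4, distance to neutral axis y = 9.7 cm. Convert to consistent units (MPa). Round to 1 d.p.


Convert units:
M = 46.2 kN*m = 46200000 N*mm
y = 9.7 cm = 97 mm
I = 1002 cm^4 = 10020000 mm^4
sigma = 46200000 * 97 / 10020000
sigma = 447.2 MPa

447.2


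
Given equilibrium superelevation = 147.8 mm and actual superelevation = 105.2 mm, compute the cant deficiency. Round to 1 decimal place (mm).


Cant deficiency = equilibrium cant - actual cant
CD = 147.8 - 105.2
CD = 42.6 mm

42.6


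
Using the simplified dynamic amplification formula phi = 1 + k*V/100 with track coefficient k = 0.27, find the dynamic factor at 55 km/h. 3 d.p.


phi = 1 + k * V / 100
phi = 1 + 0.27 * 55 / 100
phi = 1 + 0.1485
phi = 1.149

1.149


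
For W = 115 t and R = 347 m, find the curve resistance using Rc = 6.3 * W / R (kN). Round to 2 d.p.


Rc = 6.3 * W / R
Rc = 6.3 * 115 / 347
Rc = 724.5 / 347
Rc = 2.09 kN

2.09


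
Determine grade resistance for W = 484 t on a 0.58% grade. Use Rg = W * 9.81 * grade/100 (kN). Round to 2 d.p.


Rg = W * 9.81 * grade / 100
Rg = 484 * 9.81 * 0.58 / 100
Rg = 4748.04 * 0.0058
Rg = 27.54 kN

27.54


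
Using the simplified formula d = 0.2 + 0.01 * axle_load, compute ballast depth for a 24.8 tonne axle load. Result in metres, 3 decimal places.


d = 0.2 + 0.01 * 24.8
d = 0.2 + 0.248
d = 0.448 m

0.448


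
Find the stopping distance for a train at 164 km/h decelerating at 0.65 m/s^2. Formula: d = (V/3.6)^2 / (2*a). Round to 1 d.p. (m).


Convert speed: V = 164 / 3.6 = 45.5556 m/s
V^2 = 2075.3086
d = 2075.3086 / (2 * 0.65)
d = 2075.3086 / 1.3
d = 1596.4 m

1596.4


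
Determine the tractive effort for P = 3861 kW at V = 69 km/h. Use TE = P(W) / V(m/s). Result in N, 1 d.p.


Convert: P = 3861 kW = 3861000 W
V = 69 / 3.6 = 19.1667 m/s
TE = 3861000 / 19.1667
TE = 201443.5 N

201443.5


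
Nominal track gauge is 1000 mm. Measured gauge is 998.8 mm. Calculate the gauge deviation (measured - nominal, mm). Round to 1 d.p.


Deviation = measured - nominal
Deviation = 998.8 - 1000
Deviation = -1.2 mm

-1.2


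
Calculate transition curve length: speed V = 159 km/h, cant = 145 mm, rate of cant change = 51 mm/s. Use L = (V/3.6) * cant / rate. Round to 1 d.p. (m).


Convert speed: V = 159 / 3.6 = 44.1667 m/s
L = 44.1667 * 145 / 51
L = 6404.1667 / 51
L = 125.6 m

125.6


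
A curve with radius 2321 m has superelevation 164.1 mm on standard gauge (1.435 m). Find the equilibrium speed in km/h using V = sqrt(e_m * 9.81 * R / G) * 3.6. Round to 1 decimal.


Convert cant: e = 164.1 mm = 0.1641 m
V_ms = sqrt(0.1641 * 9.81 * 2321 / 1.435)
V_ms = sqrt(2603.759262) = 51.027 m/s
V = 51.027 * 3.6 = 183.7 km/h

183.7


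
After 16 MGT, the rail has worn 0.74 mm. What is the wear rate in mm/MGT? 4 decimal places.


Wear rate = total wear / cumulative tonnage
Rate = 0.74 / 16
Rate = 0.0463 mm/MGT

0.0463


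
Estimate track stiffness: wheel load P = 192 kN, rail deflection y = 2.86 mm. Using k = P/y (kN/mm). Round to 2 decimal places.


Track stiffness k = P / y
k = 192 / 2.86
k = 67.13 kN/mm

67.13


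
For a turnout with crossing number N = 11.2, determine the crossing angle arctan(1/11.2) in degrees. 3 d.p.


1/N = 1/11.2 = 0.089286
angle = arctan(0.089286) = 0.08905 rad
angle = 0.08905 * 180/pi = 5.102 degrees

5.102


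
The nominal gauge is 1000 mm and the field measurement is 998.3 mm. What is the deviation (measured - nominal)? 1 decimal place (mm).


Deviation = measured - nominal
Deviation = 998.3 - 1000
Deviation = -1.7 mm

-1.7


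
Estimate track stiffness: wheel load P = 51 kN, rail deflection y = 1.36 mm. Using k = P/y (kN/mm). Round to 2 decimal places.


Track stiffness k = P / y
k = 51 / 1.36
k = 37.50 kN/mm

37.50


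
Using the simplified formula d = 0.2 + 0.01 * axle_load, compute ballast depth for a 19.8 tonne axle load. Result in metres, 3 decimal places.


d = 0.2 + 0.01 * 19.8
d = 0.2 + 0.198
d = 0.398 m

0.398


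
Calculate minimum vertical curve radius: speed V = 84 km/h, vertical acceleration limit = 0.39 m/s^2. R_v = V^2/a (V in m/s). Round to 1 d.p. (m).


Convert speed: V = 84 / 3.6 = 23.3333 m/s
V^2 = 544.4444 m^2/s^2
R_v = 544.4444 / 0.39
R_v = 1396.0 m

1396.0


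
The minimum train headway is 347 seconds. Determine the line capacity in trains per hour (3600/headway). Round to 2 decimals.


Capacity = 3600 / headway
Capacity = 3600 / 347
Capacity = 10.37 trains/hour

10.37


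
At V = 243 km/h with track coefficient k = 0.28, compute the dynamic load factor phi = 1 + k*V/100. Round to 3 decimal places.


phi = 1 + k * V / 100
phi = 1 + 0.28 * 243 / 100
phi = 1 + 0.6804
phi = 1.680

1.680


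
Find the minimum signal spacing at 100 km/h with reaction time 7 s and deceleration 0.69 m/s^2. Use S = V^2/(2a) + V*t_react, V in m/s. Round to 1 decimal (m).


V = 100 / 3.6 = 27.7778 m/s
Braking distance = 27.7778^2 / (2*0.69) = 559.134 m
Sighting distance = 27.7778 * 7 = 194.4444 m
S = 559.134 + 194.4444 = 753.6 m

753.6


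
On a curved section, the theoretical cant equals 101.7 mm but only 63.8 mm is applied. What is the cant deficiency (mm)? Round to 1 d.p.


Cant deficiency = equilibrium cant - actual cant
CD = 101.7 - 63.8
CD = 37.9 mm

37.9


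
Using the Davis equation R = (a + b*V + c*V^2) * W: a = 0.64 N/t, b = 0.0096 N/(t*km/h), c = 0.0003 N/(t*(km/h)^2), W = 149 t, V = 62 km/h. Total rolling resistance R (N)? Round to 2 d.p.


b*V = 0.0096 * 62 = 0.5952
c*V^2 = 0.0003 * 3844 = 1.1532
R_per_t = 0.64 + 0.5952 + 1.1532 = 2.3884 N/t
R_total = 2.3884 * 149 = 355.87 N

355.87


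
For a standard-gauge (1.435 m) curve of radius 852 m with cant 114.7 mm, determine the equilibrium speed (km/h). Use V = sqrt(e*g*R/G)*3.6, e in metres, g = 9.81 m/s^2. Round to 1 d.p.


Convert cant: e = 114.7 mm = 0.1147 m
V_ms = sqrt(0.1147 * 9.81 * 852 / 1.435)
V_ms = sqrt(668.067153) = 25.847 m/s
V = 25.847 * 3.6 = 93.0 km/h

93.0


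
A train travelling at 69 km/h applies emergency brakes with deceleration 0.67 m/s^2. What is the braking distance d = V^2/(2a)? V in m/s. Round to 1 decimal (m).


Convert speed: V = 69 / 3.6 = 19.1667 m/s
V^2 = 367.3611
d = 367.3611 / (2 * 0.67)
d = 367.3611 / 1.34
d = 274.2 m

274.2


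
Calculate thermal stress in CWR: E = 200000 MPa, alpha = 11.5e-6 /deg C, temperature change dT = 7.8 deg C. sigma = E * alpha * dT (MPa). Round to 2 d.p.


sigma = E * alpha * dT
sigma = 200000 * 11.5e-6 * 7.8
sigma = 2.3 * 7.8
sigma = 17.94 MPa

17.94


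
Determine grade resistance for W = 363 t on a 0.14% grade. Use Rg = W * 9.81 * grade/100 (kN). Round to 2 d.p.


Rg = W * 9.81 * grade / 100
Rg = 363 * 9.81 * 0.14 / 100
Rg = 3561.03 * 0.0014
Rg = 4.99 kN

4.99


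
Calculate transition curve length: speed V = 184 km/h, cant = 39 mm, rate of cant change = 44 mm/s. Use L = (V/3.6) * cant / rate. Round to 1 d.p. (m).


Convert speed: V = 184 / 3.6 = 51.1111 m/s
L = 51.1111 * 39 / 44
L = 1993.3333 / 44
L = 45.3 m

45.3


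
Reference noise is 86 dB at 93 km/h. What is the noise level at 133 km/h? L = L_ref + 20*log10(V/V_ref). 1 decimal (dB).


V/V_ref = 133 / 93 = 1.430108
log10(1.430108) = 0.155369
20 * 0.155369 = 3.1074
L = 86 + 3.1074 = 89.1 dB

89.1


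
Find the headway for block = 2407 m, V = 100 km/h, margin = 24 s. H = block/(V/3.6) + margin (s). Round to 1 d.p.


V = 100 / 3.6 = 27.7778 m/s
Block traversal time = 2407 / 27.7778 = 86.652 s
Headway = 86.652 + 24
Headway = 110.7 s

110.7


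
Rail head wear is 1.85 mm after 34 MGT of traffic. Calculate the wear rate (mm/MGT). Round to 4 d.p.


Wear rate = total wear / cumulative tonnage
Rate = 1.85 / 34
Rate = 0.0544 mm/MGT

0.0544


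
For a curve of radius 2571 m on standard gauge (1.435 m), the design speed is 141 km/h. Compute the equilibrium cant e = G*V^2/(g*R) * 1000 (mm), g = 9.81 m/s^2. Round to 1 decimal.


Convert speed: V = 141 / 3.6 = 39.1667 m/s
Apply formula: e = 1.435 * 39.1667^2 / (9.81 * 2571)
e = 1.435 * 1534.0278 / 25221.51
e = 0.08728 m = 87.3 mm

87.3


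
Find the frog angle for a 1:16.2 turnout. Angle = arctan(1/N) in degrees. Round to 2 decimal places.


1/N = 1/16.2 = 0.061728
angle = arctan(0.061728) = 0.06165 rad
angle = 0.06165 * 180/pi = 3.53 degrees

3.53


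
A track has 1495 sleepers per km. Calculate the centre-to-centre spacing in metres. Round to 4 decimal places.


Spacing = 1000 m / number of sleepers
Spacing = 1000 / 1495
Spacing = 0.6689 m

0.6689


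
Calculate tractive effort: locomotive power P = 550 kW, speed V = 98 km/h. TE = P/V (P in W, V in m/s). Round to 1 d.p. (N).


Convert: P = 550 kW = 550000 W
V = 98 / 3.6 = 27.2222 m/s
TE = 550000 / 27.2222
TE = 20204.1 N

20204.1


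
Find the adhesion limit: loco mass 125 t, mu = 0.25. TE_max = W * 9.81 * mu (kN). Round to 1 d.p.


TE_max = W * g * mu
TE_max = 125 * 9.81 * 0.25
TE_max = 1226.25 * 0.25
TE_max = 306.6 kN

306.6


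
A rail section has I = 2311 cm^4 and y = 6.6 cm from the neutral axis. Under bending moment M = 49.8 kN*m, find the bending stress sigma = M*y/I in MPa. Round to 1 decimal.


Convert units:
M = 49.8 kN*m = 49800000 N*mm
y = 6.6 cm = 66 mm
I = 2311 cm^4 = 23110000 mm^4
sigma = 49800000 * 66 / 23110000
sigma = 142.2 MPa

142.2


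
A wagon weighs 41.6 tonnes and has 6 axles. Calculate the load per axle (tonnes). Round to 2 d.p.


Load per axle = total weight / number of axles
Load = 41.6 / 6
Load = 6.93 tonnes

6.93


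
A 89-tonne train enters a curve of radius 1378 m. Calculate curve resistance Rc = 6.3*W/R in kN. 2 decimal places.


Rc = 6.3 * W / R
Rc = 6.3 * 89 / 1378
Rc = 560.7 / 1378
Rc = 0.41 kN

0.41


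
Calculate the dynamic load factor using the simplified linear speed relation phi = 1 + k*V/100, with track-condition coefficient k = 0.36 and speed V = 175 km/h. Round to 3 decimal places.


phi = 1 + k * V / 100
phi = 1 + 0.36 * 175 / 100
phi = 1 + 0.63
phi = 1.630

1.630


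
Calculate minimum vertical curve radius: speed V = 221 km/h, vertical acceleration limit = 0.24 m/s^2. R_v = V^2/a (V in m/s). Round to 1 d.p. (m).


Convert speed: V = 221 / 3.6 = 61.3889 m/s
V^2 = 3768.5957 m^2/s^2
R_v = 3768.5957 / 0.24
R_v = 15702.5 m

15702.5


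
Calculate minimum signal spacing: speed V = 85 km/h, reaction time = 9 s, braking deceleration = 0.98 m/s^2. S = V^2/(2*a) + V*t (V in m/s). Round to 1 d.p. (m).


V = 85 / 3.6 = 23.6111 m/s
Braking distance = 23.6111^2 / (2*0.98) = 284.4309 m
Sighting distance = 23.6111 * 9 = 212.5 m
S = 284.4309 + 212.5 = 496.9 m

496.9


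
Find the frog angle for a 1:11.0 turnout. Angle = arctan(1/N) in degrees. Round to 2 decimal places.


1/N = 1/11.0 = 0.090909
angle = arctan(0.090909) = 0.09066 rad
angle = 0.09066 * 180/pi = 5.19 degrees

5.19


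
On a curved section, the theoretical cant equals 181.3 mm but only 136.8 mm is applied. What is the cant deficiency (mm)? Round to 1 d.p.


Cant deficiency = equilibrium cant - actual cant
CD = 181.3 - 136.8
CD = 44.5 mm

44.5


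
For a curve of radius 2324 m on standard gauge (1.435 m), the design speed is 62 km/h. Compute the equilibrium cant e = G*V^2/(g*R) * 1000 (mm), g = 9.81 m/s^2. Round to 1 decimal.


Convert speed: V = 62 / 3.6 = 17.2222 m/s
Apply formula: e = 1.435 * 17.2222^2 / (9.81 * 2324)
e = 1.435 * 296.6049 / 22798.44
e = 0.018669 m = 18.7 mm

18.7


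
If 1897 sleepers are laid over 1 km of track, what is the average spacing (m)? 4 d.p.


Spacing = 1000 m / number of sleepers
Spacing = 1000 / 1897
Spacing = 0.5271 m

0.5271


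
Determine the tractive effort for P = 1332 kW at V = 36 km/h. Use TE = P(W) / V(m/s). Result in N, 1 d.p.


Convert: P = 1332 kW = 1332000 W
V = 36 / 3.6 = 10.0 m/s
TE = 1332000 / 10.0
TE = 133200.0 N

133200.0


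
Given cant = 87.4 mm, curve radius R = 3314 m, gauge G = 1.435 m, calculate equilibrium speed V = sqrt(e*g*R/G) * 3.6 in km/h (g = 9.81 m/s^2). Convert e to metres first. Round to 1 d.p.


Convert cant: e = 87.4 mm = 0.0874 m
V_ms = sqrt(0.0874 * 9.81 * 3314 / 1.435)
V_ms = sqrt(1980.072276) = 44.498 m/s
V = 44.498 * 3.6 = 160.2 km/h

160.2


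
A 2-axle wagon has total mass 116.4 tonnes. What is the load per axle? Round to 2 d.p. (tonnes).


Load per axle = total weight / number of axles
Load = 116.4 / 2
Load = 58.20 tonnes

58.20


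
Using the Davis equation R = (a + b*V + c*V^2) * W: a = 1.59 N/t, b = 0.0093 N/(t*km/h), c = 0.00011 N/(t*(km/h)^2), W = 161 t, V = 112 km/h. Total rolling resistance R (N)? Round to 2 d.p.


b*V = 0.0093 * 112 = 1.0416
c*V^2 = 0.00011 * 12544 = 1.37984
R_per_t = 1.59 + 1.0416 + 1.37984 = 4.01144 N/t
R_total = 4.01144 * 161 = 645.84 N

645.84


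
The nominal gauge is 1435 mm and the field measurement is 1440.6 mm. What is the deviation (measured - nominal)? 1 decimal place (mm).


Deviation = measured - nominal
Deviation = 1440.6 - 1435
Deviation = 5.6 mm

5.6


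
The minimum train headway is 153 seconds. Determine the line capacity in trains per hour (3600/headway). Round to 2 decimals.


Capacity = 3600 / headway
Capacity = 3600 / 153
Capacity = 23.53 trains/hour

23.53


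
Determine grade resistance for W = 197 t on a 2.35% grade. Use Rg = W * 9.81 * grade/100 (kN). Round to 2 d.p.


Rg = W * 9.81 * grade / 100
Rg = 197 * 9.81 * 2.35 / 100
Rg = 1932.57 * 0.0235
Rg = 45.42 kN

45.42


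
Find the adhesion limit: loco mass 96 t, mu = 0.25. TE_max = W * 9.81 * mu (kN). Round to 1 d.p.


TE_max = W * g * mu
TE_max = 96 * 9.81 * 0.25
TE_max = 941.76 * 0.25
TE_max = 235.4 kN

235.4


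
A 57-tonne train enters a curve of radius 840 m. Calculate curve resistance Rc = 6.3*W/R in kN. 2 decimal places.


Rc = 6.3 * W / R
Rc = 6.3 * 57 / 840
Rc = 359.1 / 840
Rc = 0.43 kN

0.43


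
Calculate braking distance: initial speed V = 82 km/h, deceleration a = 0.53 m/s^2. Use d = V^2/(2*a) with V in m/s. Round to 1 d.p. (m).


Convert speed: V = 82 / 3.6 = 22.7778 m/s
V^2 = 518.8272
d = 518.8272 / (2 * 0.53)
d = 518.8272 / 1.06
d = 489.5 m

489.5


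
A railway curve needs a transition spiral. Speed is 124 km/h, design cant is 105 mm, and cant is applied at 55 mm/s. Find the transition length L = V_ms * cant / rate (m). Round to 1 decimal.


Convert speed: V = 124 / 3.6 = 34.4444 m/s
L = 34.4444 * 105 / 55
L = 3616.6667 / 55
L = 65.8 m

65.8


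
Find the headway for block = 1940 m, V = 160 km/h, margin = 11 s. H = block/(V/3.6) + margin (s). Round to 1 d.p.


V = 160 / 3.6 = 44.4444 m/s
Block traversal time = 1940 / 44.4444 = 43.65 s
Headway = 43.65 + 11
Headway = 54.7 s

54.7


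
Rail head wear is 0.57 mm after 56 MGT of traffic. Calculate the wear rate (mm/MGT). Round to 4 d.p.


Wear rate = total wear / cumulative tonnage
Rate = 0.57 / 56
Rate = 0.0102 mm/MGT

0.0102


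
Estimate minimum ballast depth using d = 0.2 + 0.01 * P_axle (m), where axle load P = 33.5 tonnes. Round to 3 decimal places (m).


d = 0.2 + 0.01 * 33.5
d = 0.2 + 0.335
d = 0.535 m

0.535


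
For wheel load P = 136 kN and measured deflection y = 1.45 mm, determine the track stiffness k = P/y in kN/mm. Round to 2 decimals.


Track stiffness k = P / y
k = 136 / 1.45
k = 93.79 kN/mm

93.79


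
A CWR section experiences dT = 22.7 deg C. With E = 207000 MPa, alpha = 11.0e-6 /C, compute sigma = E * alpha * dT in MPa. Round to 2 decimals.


sigma = E * alpha * dT
sigma = 207000 * 11.0e-6 * 22.7
sigma = 2.277 * 22.7
sigma = 51.69 MPa

51.69


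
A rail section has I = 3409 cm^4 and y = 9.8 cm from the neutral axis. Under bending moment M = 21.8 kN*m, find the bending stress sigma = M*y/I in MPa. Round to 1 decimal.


Convert units:
M = 21.8 kN*m = 21800000 N*mm
y = 9.8 cm = 98 mm
I = 3409 cm^4 = 34090000 mm^4
sigma = 21800000 * 98 / 34090000
sigma = 62.7 MPa

62.7


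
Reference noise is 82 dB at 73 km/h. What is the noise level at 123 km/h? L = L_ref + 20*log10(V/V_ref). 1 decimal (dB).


V/V_ref = 123 / 73 = 1.684932
log10(1.684932) = 0.226582
20 * 0.226582 = 4.5316
L = 82 + 4.5316 = 86.5 dB

86.5


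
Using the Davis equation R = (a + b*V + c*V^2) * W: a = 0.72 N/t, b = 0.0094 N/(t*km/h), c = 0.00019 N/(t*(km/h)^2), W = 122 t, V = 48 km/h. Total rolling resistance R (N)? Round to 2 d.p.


b*V = 0.0094 * 48 = 0.4512
c*V^2 = 0.00019 * 2304 = 0.43776
R_per_t = 0.72 + 0.4512 + 0.43776 = 1.60896 N/t
R_total = 1.60896 * 122 = 196.29 N

196.29


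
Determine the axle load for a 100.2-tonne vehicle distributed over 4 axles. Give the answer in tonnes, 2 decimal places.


Load per axle = total weight / number of axles
Load = 100.2 / 4
Load = 25.05 tonnes

25.05


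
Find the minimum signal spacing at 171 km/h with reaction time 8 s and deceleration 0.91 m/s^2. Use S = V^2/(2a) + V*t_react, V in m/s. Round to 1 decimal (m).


V = 171 / 3.6 = 47.5 m/s
Braking distance = 47.5^2 / (2*0.91) = 1239.6978 m
Sighting distance = 47.5 * 8 = 380.0 m
S = 1239.6978 + 380.0 = 1619.7 m

1619.7


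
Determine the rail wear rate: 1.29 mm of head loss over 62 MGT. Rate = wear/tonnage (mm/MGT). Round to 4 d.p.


Wear rate = total wear / cumulative tonnage
Rate = 1.29 / 62
Rate = 0.0208 mm/MGT

0.0208


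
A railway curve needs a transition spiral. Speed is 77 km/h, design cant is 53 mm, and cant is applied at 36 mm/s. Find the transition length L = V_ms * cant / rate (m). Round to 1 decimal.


Convert speed: V = 77 / 3.6 = 21.3889 m/s
L = 21.3889 * 53 / 36
L = 1133.6111 / 36
L = 31.5 m

31.5


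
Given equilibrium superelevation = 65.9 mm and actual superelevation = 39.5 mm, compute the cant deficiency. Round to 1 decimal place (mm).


Cant deficiency = equilibrium cant - actual cant
CD = 65.9 - 39.5
CD = 26.4 mm

26.4
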